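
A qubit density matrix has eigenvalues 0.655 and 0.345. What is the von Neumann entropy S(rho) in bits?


S = -p*log2(p) - (1-p)*log2(1-p)
p = 0.6550, 1-p = 0.3450
= -0.6550 * log2(0.6550) - 0.3450 * log2(0.3450)
= -(-0.3998) - (-0.5297)
= 0.9295

0.9295


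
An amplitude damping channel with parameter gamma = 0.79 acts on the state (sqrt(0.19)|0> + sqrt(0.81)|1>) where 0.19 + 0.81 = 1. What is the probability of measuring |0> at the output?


For amplitude damping with parameter gamma on state sqrt(a)|0> + sqrt(b)|1>:
alpha^2 = 0.19, beta^2 = 0.81
P(|0>) = alpha^2 + gamma * beta^2
= 0.19 + 0.79 * 0.81
= 0.19 + 0.6399
= 0.8299

0.8299


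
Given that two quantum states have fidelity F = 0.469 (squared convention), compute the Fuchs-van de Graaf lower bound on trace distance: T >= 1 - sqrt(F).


Fuchs-van de Graaf (squared-fidelity convention): 1 - sqrt(F) <= T <= sqrt(1 - F).
Lower bound: T >= 1 - sqrt(F)
sqrt(F) = sqrt(0.469) = 0.6848
T >= 1 - 0.6848
T >= 0.3152

0.3152


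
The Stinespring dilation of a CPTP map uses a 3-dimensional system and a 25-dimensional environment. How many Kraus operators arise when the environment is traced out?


Tracing out the environment in an orthonormal basis {|i>_E} gives Kraus operators K_i = <i|_E U |0>_E.
Number of Kraus operators = dim(H_env) = d_env
= 25

25


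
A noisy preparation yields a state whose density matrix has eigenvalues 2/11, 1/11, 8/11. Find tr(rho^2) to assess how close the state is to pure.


tr(rho^2) = sum of eigenvalues squared
= (2/11)^2 + (1/11)^2 + (8/11)^2
= (4 + 1 + 64) / 121
= 69/121
= 0.5702

0.5702


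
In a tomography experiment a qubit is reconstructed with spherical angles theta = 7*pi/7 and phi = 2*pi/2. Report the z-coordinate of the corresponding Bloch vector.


theta = 3.1416, phi = 3.1416
r_z = cos(theta) = -1.0000

-1.0000


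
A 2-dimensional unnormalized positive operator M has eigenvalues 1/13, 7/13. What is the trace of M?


tr(M) = sum of eigenvalues
= 1/13 + 7/13
= 8/13
= 0.6154

0.6154


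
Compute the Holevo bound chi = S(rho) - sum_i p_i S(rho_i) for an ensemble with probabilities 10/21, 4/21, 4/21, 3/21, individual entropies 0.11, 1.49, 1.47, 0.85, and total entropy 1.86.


chi = S(rho) - sum_i p_i * S(rho_i)
Weighted entropy = 10/21 * 0.11 + 4/21 * 1.49 + 4/21 * 1.47 + 3/21 * 0.85
= 0.7376
chi = 1.86 - 0.7376
= 1.1224

1.1224


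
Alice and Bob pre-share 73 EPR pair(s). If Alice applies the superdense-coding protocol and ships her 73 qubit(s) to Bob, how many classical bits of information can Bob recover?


Superdense coding allows 2 classical bits per shared entangled pair.
73 pair(s) -> 2 * 73 = 146 classical bits

146


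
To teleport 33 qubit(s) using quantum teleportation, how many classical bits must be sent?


Quantum teleportation requires 2 classical bits per qubit teleported.
33 qubit(s) -> 2 * 33 = 66 classical bits

66


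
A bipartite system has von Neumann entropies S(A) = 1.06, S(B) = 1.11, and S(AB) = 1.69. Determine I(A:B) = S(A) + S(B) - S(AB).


I(A:B) = S(A) + S(B) - S(AB)
= 1.06 + 1.11 - 1.69
= 0.4800

0.4800


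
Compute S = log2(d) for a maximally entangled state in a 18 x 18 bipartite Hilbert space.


For a maximally entangled state in d x d:
S = log2(d) = log2(18)
= 4.1699

4.1699


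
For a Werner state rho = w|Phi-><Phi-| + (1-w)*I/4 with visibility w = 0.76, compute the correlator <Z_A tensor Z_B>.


|Phi-> = (|00> - |11>)/sqrt(2)
For the pure Bell state, <Z_A Z_B> = +1 (Bell-state Pauli correlator).
The maximally-mixed part I/4 has tr(I/4 * P tensor P) = 0 for any traceless Pauli P.
So <Z_A Z_B>_rho = w * (+1) + (1 - w) * 0
= 0.76 * (+1)
= 0.7600

0.7600


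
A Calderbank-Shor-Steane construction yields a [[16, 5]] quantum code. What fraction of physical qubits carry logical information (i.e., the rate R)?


Code rate R = k/n
= 5/16
= 0.3125

0.3125


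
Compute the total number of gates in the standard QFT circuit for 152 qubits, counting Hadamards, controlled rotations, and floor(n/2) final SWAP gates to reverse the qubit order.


Hadamard gates: 152
Controlled rotations: n*(n-1)/2 = 152*151/2 = 11476
SWAP gates: floor(n/2) = floor(152/2) = 76
Total = 152 + 11476 + 76
= 11704

11704


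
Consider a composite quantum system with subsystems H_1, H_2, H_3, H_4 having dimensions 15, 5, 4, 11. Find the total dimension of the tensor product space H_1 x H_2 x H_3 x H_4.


dim(H_1 x H_2 x H_3 x H_4) = 15 * 5 * 4 * 11
= 75 * 4 * 11
= 300 * 11
= 3300

3300


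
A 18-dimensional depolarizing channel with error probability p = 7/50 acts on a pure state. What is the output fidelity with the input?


F = (1-p) + p/d
= (1 - 0.1400) + 0.1400/18
= 0.8600 + 0.0078
= 0.8678

0.8678


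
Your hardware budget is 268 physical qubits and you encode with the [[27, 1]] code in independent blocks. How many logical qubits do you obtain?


Each code block uses 27 physical qubits for 1 logical qubit(s).
Number of complete blocks = floor(268 / 27) = 9
Logical qubits = 9 * 1
= 9

9


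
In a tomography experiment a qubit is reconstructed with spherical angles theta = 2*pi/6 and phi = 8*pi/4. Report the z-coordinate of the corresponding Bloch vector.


theta = 1.0472, phi = 6.2832
r_z = cos(theta) = 0.5000

0.5000


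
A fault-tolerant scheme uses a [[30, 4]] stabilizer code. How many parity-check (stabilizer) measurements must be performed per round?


For an [[n,k]] stabilizer code:
Number of stabilizer generators = n - k
= 30 - 4
= 26

26


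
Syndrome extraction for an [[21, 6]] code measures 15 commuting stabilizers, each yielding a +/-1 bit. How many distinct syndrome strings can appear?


Each stabilizer generator gives a binary (+1 or -1) measurement outcome.
With 15 independent generators:
Total syndromes = 2^15
= 32768

32768


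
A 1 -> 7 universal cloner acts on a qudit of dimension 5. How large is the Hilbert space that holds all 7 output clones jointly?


Output space = H^(tensor 7) where dim(H) = 5
dim = 5^7
= 25 (after 2 factors)
= 125 (after 3 factors)
= 625 (after 4 factors)
= 3125 (after 5 factors)
= 15625 (after 6 factors)
= 78125 (after 7 factors)
= 78125

78125


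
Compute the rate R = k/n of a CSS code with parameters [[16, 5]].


Code rate R = k/n
= 5/16
= 0.3125

0.3125


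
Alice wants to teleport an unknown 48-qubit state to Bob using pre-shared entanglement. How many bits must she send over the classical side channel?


Quantum teleportation requires 2 classical bits per qubit teleported.
48 qubit(s) -> 2 * 48 = 96 classical bits

96


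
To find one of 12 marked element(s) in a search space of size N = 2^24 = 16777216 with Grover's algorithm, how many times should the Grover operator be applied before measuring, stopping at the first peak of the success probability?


After j Grover iterations the success probability is P(j) = sin^2((2j+1)*theta), where sin(theta) = sqrt(k/N).
N = 2^24 = 16777216, k = 12
sin(theta) = sqrt(k/N) = 0.0008457279334
theta = arcsin(sqrt(k/N)) = 0.0008457280342 rad
P(j) reaches its first maximum when (2j+1)*theta is as close as possible to pi/2, i.e. j = round(pi/(4*theta) - 1/2).
pi/(4*theta) - 1/2 = 928.1652
(For comparison, the common estimate pi/4 * sqrt(N/k) = 928.6653; the exact maximiser is used here.)
Optimal iterations = 928

928


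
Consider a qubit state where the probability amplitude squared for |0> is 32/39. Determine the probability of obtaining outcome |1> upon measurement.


|alpha|^2 = 32/39 = 0.8205
|beta|^2 = 1 - 32/39 = 7/39 = 0.1795
P(|1>) = |beta|^2 = 0.1795

0.1795


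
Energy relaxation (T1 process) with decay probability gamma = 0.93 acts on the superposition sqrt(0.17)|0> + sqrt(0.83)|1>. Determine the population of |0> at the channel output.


For amplitude damping with parameter gamma on state sqrt(a)|0> + sqrt(b)|1>:
alpha^2 = 0.17, beta^2 = 0.83
P(|0>) = alpha^2 + gamma * beta^2
= 0.17 + 0.93 * 0.83
= 0.17 + 0.7719
= 0.9419

0.9419


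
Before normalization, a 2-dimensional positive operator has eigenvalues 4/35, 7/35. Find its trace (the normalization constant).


tr(M) = sum of eigenvalues
= 4/35 + 7/35
= 11/35
= 0.3143

0.3143


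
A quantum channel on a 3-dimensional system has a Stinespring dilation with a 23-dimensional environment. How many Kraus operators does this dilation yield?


Tracing out the environment in an orthonormal basis {|i>_E} gives Kraus operators K_i = <i|_E U |0>_E.
Number of Kraus operators = dim(H_env) = d_env
= 23

23


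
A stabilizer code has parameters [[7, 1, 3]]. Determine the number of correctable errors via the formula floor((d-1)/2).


Code parameters: [[7, 1, 3]], distance d = 3.
Number of correctable errors = floor((d-1)/2)
= floor((3 - 1)/2)
= floor(2/2)
= 1

1


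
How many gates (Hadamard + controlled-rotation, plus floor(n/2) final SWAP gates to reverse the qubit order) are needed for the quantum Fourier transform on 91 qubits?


Hadamard gates: 91
Controlled rotations: n*(n-1)/2 = 91*90/2 = 4095
SWAP gates: floor(n/2) = floor(91/2) = 45
Total = 91 + 4095 + 45
= 4231

4231


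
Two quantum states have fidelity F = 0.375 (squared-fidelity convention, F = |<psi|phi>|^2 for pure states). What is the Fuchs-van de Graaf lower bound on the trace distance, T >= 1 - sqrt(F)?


Fuchs-van de Graaf (squared-fidelity convention): 1 - sqrt(F) <= T <= sqrt(1 - F).
Lower bound: T >= 1 - sqrt(F)
sqrt(F) = sqrt(0.375) = 0.6124
T >= 1 - 0.6124
T >= 0.3876

0.3876


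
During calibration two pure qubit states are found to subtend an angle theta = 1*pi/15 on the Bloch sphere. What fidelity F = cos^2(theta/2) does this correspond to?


For states separated by angle theta on Bloch sphere:
F = cos^2(theta/2)
theta = 1*pi/15 = 0.2094
theta/2 = 0.1047
cos(theta/2) = 0.9945
F = 0.9891

0.9891


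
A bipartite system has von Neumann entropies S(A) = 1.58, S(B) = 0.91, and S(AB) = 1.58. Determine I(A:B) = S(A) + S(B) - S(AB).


I(A:B) = S(A) + S(B) - S(AB)
= 1.58 + 0.91 - 1.58
= 0.9100

0.9100


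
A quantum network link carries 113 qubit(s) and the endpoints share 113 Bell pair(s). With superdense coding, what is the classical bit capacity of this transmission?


Superdense coding allows 2 classical bits per shared entangled pair.
113 pair(s) -> 2 * 113 = 226 classical bits

226


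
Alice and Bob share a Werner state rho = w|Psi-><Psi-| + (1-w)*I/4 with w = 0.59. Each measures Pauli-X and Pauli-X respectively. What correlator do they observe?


|Psi-> = (|01> - |10>)/sqrt(2)
For the pure Bell state, <X_A X_B> = -1 (Bell-state Pauli correlator).
The maximally-mixed part I/4 has tr(I/4 * P tensor P) = 0 for any traceless Pauli P.
So <X_A X_B>_rho = w * (-1) + (1 - w) * 0
= 0.59 * (-1)
= -0.5900

-0.5900


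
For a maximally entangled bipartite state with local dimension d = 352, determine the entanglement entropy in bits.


For a maximally entangled state in d x d:
S = log2(d) = log2(352)
= 8.4594

8.4594


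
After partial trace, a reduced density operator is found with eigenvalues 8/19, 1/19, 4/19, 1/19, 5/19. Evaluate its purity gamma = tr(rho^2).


tr(rho^2) = sum of eigenvalues squared
= (8/19)^2 + (1/19)^2 + (4/19)^2 + (1/19)^2 + (5/19)^2
= (64 + 1 + 16 + 1 + 25) / 361
= 107/361
= 0.2964

0.2964


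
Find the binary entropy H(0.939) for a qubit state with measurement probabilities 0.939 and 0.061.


S = -p*log2(p) - (1-p)*log2(1-p)
p = 0.9390, 1-p = 0.0610
= -0.9390 * log2(0.9390) - 0.0610 * log2(0.0610)
= -(-0.0853) - (-0.2461)
= 0.3314

0.3314


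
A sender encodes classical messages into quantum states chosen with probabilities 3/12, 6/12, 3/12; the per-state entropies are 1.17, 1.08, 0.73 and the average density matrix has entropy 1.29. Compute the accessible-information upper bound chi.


chi = S(rho) - sum_i p_i * S(rho_i)
Weighted entropy = 3/12 * 1.17 + 6/12 * 1.08 + 3/12 * 0.73
= 1.0150
chi = 1.29 - 1.0150
= 0.2750

0.2750


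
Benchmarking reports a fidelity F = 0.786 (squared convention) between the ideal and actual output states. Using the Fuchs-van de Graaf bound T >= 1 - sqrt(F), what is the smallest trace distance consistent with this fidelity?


Fuchs-van de Graaf (squared-fidelity convention): 1 - sqrt(F) <= T <= sqrt(1 - F).
Lower bound: T >= 1 - sqrt(F)
sqrt(F) = sqrt(0.786) = 0.8866
T >= 1 - 0.8866
T >= 0.1134

0.1134


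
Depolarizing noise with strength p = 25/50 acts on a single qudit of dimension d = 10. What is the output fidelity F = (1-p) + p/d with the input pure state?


F = (1-p) + p/d
= (1 - 0.5000) + 0.5000/10
= 0.5000 + 0.0500
= 0.5500

0.5500


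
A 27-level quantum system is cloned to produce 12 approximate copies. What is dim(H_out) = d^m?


Output space = H^(tensor 12) where dim(H) = 27
dim = 27^12
= 729 (after 2 factors)
= 19683 (after 3 factors)
= 531441 (after 4 factors)
= 14348907 (after 5 factors)
= 387420489 (after 6 factors)
= 10460353203 (after 7 factors)
= 282429536481 (after 8 factors)
= 7625597484987 (after 9 factors)
= 205891132094649 (after 10 factors)
= 5559060566555523 (after 11 factors)
= 150094635296999121 (after 12 factors)
= 150094635296999121

150094635296999121


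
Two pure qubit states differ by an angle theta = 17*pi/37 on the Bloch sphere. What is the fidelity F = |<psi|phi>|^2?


For states separated by angle theta on Bloch sphere:
F = cos^2(theta/2)
theta = 17*pi/37 = 1.4434
theta/2 = 0.7217
cos(theta/2) = 0.7507
F = 0.5635

0.5635


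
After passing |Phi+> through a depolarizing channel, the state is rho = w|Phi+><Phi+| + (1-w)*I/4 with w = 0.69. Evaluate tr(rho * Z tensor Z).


|Phi+> = (|00> + |11>)/sqrt(2)
For the pure Bell state, <Z_A Z_B> = +1 (Bell-state Pauli correlator).
The maximally-mixed part I/4 has tr(I/4 * P tensor P) = 0 for any traceless Pauli P.
So <Z_A Z_B>_rho = w * (+1) + (1 - w) * 0
= 0.69 * (+1)
= 0.6900

0.6900


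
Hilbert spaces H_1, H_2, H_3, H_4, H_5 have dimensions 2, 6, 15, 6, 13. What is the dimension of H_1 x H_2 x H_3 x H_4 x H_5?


dim(H_1 x H_2 x H_3 x H_4 x H_5) = 2 * 6 * 15 * 6 * 13
= 12 * 15 * 6 * 13
= 180 * 6 * 13
= 1080 * 13
= 14040

14040


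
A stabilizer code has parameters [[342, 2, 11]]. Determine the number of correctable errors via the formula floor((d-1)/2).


Code parameters: [[342, 2, 11]], distance d = 11.
Number of correctable errors = floor((d-1)/2)
= floor((11 - 1)/2)
= floor(10/2)
= 5

5


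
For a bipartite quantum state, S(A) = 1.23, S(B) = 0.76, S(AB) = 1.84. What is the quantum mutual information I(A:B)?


I(A:B) = S(A) + S(B) - S(AB)
= 1.23 + 0.76 - 1.84
= 0.1500

0.1500


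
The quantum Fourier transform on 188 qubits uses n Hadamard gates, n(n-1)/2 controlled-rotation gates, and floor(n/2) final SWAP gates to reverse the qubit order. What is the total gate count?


Hadamard gates: 188
Controlled rotations: n*(n-1)/2 = 188*187/2 = 17578
SWAP gates: floor(n/2) = floor(188/2) = 94
Total = 188 + 17578 + 94
= 17860

17860


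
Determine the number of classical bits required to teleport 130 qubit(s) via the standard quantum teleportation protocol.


Quantum teleportation requires 2 classical bits per qubit teleported.
130 qubit(s) -> 2 * 130 = 260 classical bits

260


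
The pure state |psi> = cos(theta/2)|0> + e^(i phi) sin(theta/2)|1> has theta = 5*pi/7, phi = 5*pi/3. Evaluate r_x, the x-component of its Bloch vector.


theta = 2.2440, phi = 5.2360
r_x = sin(theta)*cos(phi) = 0.7818 * 0.5000
r_x = 0.3909

0.3909


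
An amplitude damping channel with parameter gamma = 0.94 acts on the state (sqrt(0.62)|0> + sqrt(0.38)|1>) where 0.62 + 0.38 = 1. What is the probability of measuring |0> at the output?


For amplitude damping with parameter gamma on state sqrt(a)|0> + sqrt(b)|1>:
alpha^2 = 0.62, beta^2 = 0.38
P(|0>) = alpha^2 + gamma * beta^2
= 0.62 + 0.94 * 0.38
= 0.62 + 0.3572
= 0.9772

0.9772


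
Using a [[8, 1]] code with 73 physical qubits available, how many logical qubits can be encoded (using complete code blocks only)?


Each code block uses 8 physical qubits for 1 logical qubit(s).
Number of complete blocks = floor(73 / 8) = 9
Logical qubits = 9 * 1
= 9

9


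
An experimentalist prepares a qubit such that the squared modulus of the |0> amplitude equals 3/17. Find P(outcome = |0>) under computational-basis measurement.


|alpha|^2 = 3/17 = 0.1765
|beta|^2 = 1 - 3/17 = 14/17 = 0.8235
P(|0>) = |alpha|^2 = 0.1765

0.1765


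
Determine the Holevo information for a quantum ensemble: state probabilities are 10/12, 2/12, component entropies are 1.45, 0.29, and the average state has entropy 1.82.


chi = S(rho) - sum_i p_i * S(rho_i)
Weighted entropy = 10/12 * 1.45 + 2/12 * 0.29
= 1.2567
chi = 1.82 - 1.2567
= 0.5633

0.5633


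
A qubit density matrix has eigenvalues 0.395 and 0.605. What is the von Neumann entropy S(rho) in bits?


S = -p*log2(p) - (1-p)*log2(1-p)
p = 0.3950, 1-p = 0.6050
= -0.3950 * log2(0.3950) - 0.6050 * log2(0.6050)
= -(-0.5293) - (-0.4386)
= 0.9680

0.9680


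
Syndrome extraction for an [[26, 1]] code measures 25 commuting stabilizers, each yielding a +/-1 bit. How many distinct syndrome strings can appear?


Each stabilizer generator gives a binary (+1 or -1) measurement outcome.
With 25 independent generators:
Total syndromes = 2^25
= 33554432

33554432


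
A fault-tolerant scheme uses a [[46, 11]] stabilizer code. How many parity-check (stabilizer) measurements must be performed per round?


For an [[n,k]] stabilizer code:
Number of stabilizer generators = n - k
= 46 - 11
= 35

35


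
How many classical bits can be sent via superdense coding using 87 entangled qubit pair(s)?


Superdense coding allows 2 classical bits per shared entangled pair.
87 pair(s) -> 2 * 87 = 174 classical bits

174


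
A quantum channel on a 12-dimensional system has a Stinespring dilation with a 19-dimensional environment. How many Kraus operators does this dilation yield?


Tracing out the environment in an orthonormal basis {|i>_E} gives Kraus operators K_i = <i|_E U |0>_E.
Number of Kraus operators = dim(H_env) = d_env
= 19

19


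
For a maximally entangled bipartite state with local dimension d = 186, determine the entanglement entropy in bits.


For a maximally entangled state in d x d:
S = log2(d) = log2(186)
= 7.5392

7.5392


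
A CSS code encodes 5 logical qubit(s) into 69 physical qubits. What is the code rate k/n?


Code rate R = k/n
= 5/69
= 0.0725

0.0725


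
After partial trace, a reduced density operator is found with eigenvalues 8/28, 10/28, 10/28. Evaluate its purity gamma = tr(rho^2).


tr(rho^2) = sum of eigenvalues squared
= (8/28)^2 + (10/28)^2 + (10/28)^2
= (64 + 100 + 100) / 784
= 264/784
= 0.3367

0.3367


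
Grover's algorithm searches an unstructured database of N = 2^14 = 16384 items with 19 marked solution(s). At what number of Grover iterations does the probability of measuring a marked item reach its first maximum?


After j Grover iterations the success probability is P(j) = sin^2((2j+1)*theta), where sin(theta) = sqrt(k/N).
N = 2^14 = 16384, k = 19
sin(theta) = sqrt(k/N) = 0.034053898
theta = arcsin(sqrt(k/N)) = 0.0340604833 rad
P(j) reaches its first maximum when (2j+1)*theta is as close as possible to pi/2, i.e. j = round(pi/(4*theta) - 1/2).
pi/(4*theta) - 1/2 = 22.5589
(For comparison, the common estimate pi/4 * sqrt(N/k) = 23.0634; the exact maximiser is used here.)
Optimal iterations = 23

23


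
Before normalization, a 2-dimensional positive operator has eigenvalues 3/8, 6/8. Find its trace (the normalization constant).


tr(M) = sum of eigenvalues
= 3/8 + 6/8
= 9/8
= 1.1250

1.1250


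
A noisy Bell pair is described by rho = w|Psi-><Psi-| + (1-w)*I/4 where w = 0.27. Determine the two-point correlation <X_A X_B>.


|Psi-> = (|01> - |10>)/sqrt(2)
For the pure Bell state, <X_A X_B> = -1 (Bell-state Pauli correlator).
The maximally-mixed part I/4 has tr(I/4 * P tensor P) = 0 for any traceless Pauli P.
So <X_A X_B>_rho = w * (-1) + (1 - w) * 0
= 0.27 * (-1)
= -0.2700

-0.2700


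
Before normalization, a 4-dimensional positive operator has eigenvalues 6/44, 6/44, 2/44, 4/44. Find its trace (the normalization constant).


tr(M) = sum of eigenvalues
= 6/44 + 6/44 + 2/44 + 4/44
= 18/44
= 0.4091

0.4091


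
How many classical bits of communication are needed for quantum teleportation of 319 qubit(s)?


Quantum teleportation requires 2 classical bits per qubit teleported.
319 qubit(s) -> 2 * 319 = 638 classical bits

638


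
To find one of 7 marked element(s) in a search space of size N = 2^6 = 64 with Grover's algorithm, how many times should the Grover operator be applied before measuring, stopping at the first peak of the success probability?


After j Grover iterations the success probability is P(j) = sin^2((2j+1)*theta), where sin(theta) = sqrt(k/N).
N = 2^6 = 64, k = 7
sin(theta) = sqrt(k/N) = 0.3307189139
theta = arcsin(sqrt(k/N)) = 0.3370652533 rad
P(j) reaches its first maximum when (2j+1)*theta is as close as possible to pi/2, i.e. j = round(pi/(4*theta) - 1/2).
pi/(4*theta) - 1/2 = 1.8301
(For comparison, the common estimate pi/4 * sqrt(N/k) = 2.3748; the exact maximiser is used here.)
Optimal iterations = 2

2


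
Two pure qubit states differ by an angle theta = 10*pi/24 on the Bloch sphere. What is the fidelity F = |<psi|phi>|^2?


For states separated by angle theta on Bloch sphere:
F = cos^2(theta/2)
theta = 10*pi/24 = 1.3090
theta/2 = 0.6545
cos(theta/2) = 0.7934
F = 0.6294

0.6294


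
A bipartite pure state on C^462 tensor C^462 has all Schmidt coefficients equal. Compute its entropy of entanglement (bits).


For a maximally entangled state in d x d:
S = log2(d) = log2(462)
= 8.8517

8.8517


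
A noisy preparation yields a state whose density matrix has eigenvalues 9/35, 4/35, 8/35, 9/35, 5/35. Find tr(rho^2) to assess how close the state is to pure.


tr(rho^2) = sum of eigenvalues squared
= (9/35)^2 + (4/35)^2 + (8/35)^2 + (9/35)^2 + (5/35)^2
= (81 + 16 + 64 + 81 + 25) / 1225
= 267/1225
= 0.2180

0.2180


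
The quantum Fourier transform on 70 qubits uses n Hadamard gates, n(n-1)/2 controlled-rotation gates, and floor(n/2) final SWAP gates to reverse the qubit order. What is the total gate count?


Hadamard gates: 70
Controlled rotations: n*(n-1)/2 = 70*69/2 = 2415
SWAP gates: floor(n/2) = floor(70/2) = 35
Total = 70 + 2415 + 35
= 2520

2520


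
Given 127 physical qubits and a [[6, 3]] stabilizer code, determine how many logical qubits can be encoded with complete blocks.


Each code block uses 6 physical qubits for 3 logical qubit(s).
Number of complete blocks = floor(127 / 6) = 21
Logical qubits = 21 * 3
= 63

63


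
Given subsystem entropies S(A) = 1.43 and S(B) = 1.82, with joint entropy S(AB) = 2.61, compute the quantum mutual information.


I(A:B) = S(A) + S(B) - S(AB)
= 1.43 + 1.82 - 2.61
= 0.6400

0.6400


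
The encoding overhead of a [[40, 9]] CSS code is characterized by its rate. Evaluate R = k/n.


Code rate R = k/n
= 9/40
= 0.2250

0.2250


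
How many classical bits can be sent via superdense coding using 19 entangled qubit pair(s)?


Superdense coding allows 2 classical bits per shared entangled pair.
19 pair(s) -> 2 * 19 = 38 classical bits

38


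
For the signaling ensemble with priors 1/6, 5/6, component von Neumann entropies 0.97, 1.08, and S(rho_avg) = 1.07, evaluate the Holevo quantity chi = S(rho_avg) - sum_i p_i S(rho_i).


chi = S(rho) - sum_i p_i * S(rho_i)
Weighted entropy = 1/6 * 0.97 + 5/6 * 1.08
= 1.0617
chi = 1.07 - 1.0617
= 0.0083

0.0083


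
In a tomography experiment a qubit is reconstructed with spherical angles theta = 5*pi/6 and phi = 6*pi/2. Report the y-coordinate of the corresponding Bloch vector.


theta = 2.6180, phi = 9.4248
r_y = sin(theta)*sin(phi) = 0.5000 * 0.0000
r_y = 0.0000

0.0000


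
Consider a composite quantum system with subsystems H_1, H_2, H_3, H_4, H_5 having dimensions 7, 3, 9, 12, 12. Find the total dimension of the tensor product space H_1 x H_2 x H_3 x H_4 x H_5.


dim(H_1 x H_2 x H_3 x H_4 x H_5) = 7 * 3 * 9 * 12 * 12
= 21 * 9 * 12 * 12
= 189 * 12 * 12
= 2268 * 12
= 27216

27216


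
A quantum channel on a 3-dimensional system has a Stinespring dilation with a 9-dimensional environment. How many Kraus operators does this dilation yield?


Tracing out the environment in an orthonormal basis {|i>_E} gives Kraus operators K_i = <i|_E U |0>_E.
Number of Kraus operators = dim(H_env) = d_env
= 9

9


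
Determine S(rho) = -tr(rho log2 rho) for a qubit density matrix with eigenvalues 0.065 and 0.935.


S = -p*log2(p) - (1-p)*log2(1-p)
p = 0.0650, 1-p = 0.9350
= -0.0650 * log2(0.0650) - 0.9350 * log2(0.9350)
= -(-0.2563) - (-0.0907)
= 0.3470

0.3470


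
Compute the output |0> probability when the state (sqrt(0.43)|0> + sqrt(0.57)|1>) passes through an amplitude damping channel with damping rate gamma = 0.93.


For amplitude damping with parameter gamma on state sqrt(a)|0> + sqrt(b)|1>:
alpha^2 = 0.43, beta^2 = 0.57
P(|0>) = alpha^2 + gamma * beta^2
= 0.43 + 0.93 * 0.57
= 0.43 + 0.5301
= 0.9601

0.9601


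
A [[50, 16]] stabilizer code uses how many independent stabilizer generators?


For an [[n,k]] stabilizer code:
Number of stabilizer generators = n - k
= 50 - 16
= 34

34


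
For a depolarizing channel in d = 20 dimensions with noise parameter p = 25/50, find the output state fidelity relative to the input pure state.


F = (1-p) + p/d
= (1 - 0.5000) + 0.5000/20
= 0.5000 + 0.0250
= 0.5250

0.5250


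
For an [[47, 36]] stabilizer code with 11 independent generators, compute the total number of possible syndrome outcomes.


Each stabilizer generator gives a binary (+1 or -1) measurement outcome.
With 11 independent generators:
Total syndromes = 2^11
= 2048

2048


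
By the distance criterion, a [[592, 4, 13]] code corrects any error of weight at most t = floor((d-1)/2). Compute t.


Code parameters: [[592, 4, 13]], distance d = 13.
Number of correctable errors = floor((d-1)/2)
= floor((13 - 1)/2)
= floor(12/2)
= 6

6


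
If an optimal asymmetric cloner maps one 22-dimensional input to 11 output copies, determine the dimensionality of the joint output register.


Output space = H^(tensor 11) where dim(H) = 22
dim = 22^11
= 484 (after 2 factors)
= 10648 (after 3 factors)
= 234256 (after 4 factors)
= 5153632 (after 5 factors)
= 113379904 (after 6 factors)
= 2494357888 (after 7 factors)
= 54875873536 (after 8 factors)
= 1207269217792 (after 9 factors)
= 26559922791424 (after 10 factors)
= 584318301411328 (after 11 factors)
= 584318301411328

584318301411328


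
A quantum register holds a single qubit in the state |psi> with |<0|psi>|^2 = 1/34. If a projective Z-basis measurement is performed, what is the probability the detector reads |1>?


|alpha|^2 = 1/34 = 0.0294
|beta|^2 = 1 - 1/34 = 33/34 = 0.9706
P(|1>) = |beta|^2 = 0.9706

0.9706


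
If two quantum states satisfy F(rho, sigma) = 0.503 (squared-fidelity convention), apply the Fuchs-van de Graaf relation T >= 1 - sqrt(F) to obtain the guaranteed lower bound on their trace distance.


Fuchs-van de Graaf (squared-fidelity convention): 1 - sqrt(F) <= T <= sqrt(1 - F).
Lower bound: T >= 1 - sqrt(F)
sqrt(F) = sqrt(0.503) = 0.7092
T >= 1 - 0.7092
T >= 0.2908

0.2908


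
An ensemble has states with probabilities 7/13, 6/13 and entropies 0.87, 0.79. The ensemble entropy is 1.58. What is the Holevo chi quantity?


chi = S(rho) - sum_i p_i * S(rho_i)
Weighted entropy = 7/13 * 0.87 + 6/13 * 0.79
= 0.8331
chi = 1.58 - 0.8331
= 0.7469

0.7469


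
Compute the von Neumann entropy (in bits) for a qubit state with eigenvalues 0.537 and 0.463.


S = -p*log2(p) - (1-p)*log2(1-p)
p = 0.5370, 1-p = 0.4630
= -0.5370 * log2(0.5370) - 0.4630 * log2(0.4630)
= -(-0.4817) - (-0.5144)
= 0.9960

0.9960


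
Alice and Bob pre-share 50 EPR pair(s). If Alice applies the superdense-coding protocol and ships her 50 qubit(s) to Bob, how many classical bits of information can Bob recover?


Superdense coding allows 2 classical bits per shared entangled pair.
50 pair(s) -> 2 * 50 = 100 classical bits

100


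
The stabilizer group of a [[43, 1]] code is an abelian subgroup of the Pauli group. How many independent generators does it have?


For an [[n,k]] stabilizer code:
Number of stabilizer generators = n - k
= 43 - 1
= 42

42


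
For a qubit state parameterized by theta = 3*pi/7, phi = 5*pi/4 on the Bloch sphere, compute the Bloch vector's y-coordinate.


theta = 1.3464, phi = 3.9270
r_y = sin(theta)*sin(phi) = 0.9749 * -0.7071
r_y = -0.6894

-0.6894


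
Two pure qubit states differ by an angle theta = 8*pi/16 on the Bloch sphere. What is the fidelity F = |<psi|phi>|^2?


For states separated by angle theta on Bloch sphere:
F = cos^2(theta/2)
theta = 8*pi/16 = 1.5708
theta/2 = 0.7854
cos(theta/2) = 0.7071
F = 0.5000

0.5000


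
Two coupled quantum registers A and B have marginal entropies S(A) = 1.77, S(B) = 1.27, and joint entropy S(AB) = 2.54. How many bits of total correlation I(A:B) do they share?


I(A:B) = S(A) + S(B) - S(AB)
= 1.77 + 1.27 - 2.54
= 0.5000

0.5000


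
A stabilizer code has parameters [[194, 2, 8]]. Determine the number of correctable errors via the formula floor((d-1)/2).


Code parameters: [[194, 2, 8]], distance d = 8.
Number of correctable errors = floor((d-1)/2)
= floor((8 - 1)/2)
= floor(7/2)
= 3

3


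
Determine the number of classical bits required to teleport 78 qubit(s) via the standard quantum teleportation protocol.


Quantum teleportation requires 2 classical bits per qubit teleported.
78 qubit(s) -> 2 * 78 = 156 classical bits

156


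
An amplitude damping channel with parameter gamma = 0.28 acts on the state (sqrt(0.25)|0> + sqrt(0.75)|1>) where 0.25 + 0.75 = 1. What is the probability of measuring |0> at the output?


For amplitude damping with parameter gamma on state sqrt(a)|0> + sqrt(b)|1>:
alpha^2 = 0.25, beta^2 = 0.75
P(|0>) = alpha^2 + gamma * beta^2
= 0.25 + 0.28 * 0.75
= 0.25 + 0.2100
= 0.4600

0.4600


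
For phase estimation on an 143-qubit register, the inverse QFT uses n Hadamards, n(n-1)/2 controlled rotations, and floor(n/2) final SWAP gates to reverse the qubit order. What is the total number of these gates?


Hadamard gates: 143
Controlled rotations: n*(n-1)/2 = 143*142/2 = 10153
SWAP gates: floor(n/2) = floor(143/2) = 71
Total = 143 + 10153 + 71
= 10367

10367


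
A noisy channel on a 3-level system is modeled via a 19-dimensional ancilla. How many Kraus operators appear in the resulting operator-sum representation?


Tracing out the environment in an orthonormal basis {|i>_E} gives Kraus operators K_i = <i|_E U |0>_E.
Number of Kraus operators = dim(H_env) = d_env
= 19

19


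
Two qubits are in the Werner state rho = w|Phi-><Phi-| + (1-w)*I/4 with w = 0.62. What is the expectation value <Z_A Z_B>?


|Phi-> = (|00> - |11>)/sqrt(2)
For the pure Bell state, <Z_A Z_B> = +1 (Bell-state Pauli correlator).
The maximally-mixed part I/4 has tr(I/4 * P tensor P) = 0 for any traceless Pauli P.
So <Z_A Z_B>_rho = w * (+1) + (1 - w) * 0
= 0.62 * (+1)
= 0.6200

0.6200


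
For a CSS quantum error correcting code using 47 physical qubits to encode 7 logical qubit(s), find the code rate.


Code rate R = k/n
= 7/47
= 0.1489

0.1489


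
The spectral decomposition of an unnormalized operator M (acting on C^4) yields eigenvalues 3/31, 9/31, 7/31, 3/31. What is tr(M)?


tr(M) = sum of eigenvalues
= 3/31 + 9/31 + 7/31 + 3/31
= 22/31
= 0.7097

0.7097


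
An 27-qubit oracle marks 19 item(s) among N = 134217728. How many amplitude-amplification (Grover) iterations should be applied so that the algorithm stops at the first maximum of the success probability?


After j Grover iterations the success probability is P(j) = sin^2((2j+1)*theta), where sin(theta) = sqrt(k/N).
N = 2^27 = 134217728, k = 19
sin(theta) = sqrt(k/N) = 0.0003762459719
theta = arcsin(sqrt(k/N)) = 0.0003762459807 rad
P(j) reaches its first maximum when (2j+1)*theta is as close as possible to pi/2, i.e. j = round(pi/(4*theta) - 1/2).
pi/(4*theta) - 1/2 = 2086.9593
(For comparison, the common estimate pi/4 * sqrt(N/k) = 2087.4593; the exact maximiser is used here.)
Optimal iterations = 2087

2087


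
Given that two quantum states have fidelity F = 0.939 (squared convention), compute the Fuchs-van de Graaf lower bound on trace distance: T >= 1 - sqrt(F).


Fuchs-van de Graaf (squared-fidelity convention): 1 - sqrt(F) <= T <= sqrt(1 - F).
Lower bound: T >= 1 - sqrt(F)
sqrt(F) = sqrt(0.939) = 0.9690
T >= 1 - 0.9690
T >= 0.0310

0.0310


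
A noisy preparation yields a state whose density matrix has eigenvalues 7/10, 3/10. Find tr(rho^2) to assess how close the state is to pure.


tr(rho^2) = sum of eigenvalues squared
= (7/10)^2 + (3/10)^2
= (49 + 9) / 100
= 58/100
= 0.5800

0.5800


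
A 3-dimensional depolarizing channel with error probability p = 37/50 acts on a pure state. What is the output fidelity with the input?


F = (1-p) + p/d
= (1 - 0.7400) + 0.7400/3
= 0.2600 + 0.2467
= 0.5067

0.5067


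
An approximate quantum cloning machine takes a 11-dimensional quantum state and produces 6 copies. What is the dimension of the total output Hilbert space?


Output space = H^(tensor 6) where dim(H) = 11
dim = 11^6
= 121 (after 2 factors)
= 1331 (after 3 factors)
= 14641 (after 4 factors)
= 161051 (after 5 factors)
= 1771561 (after 6 factors)
= 1771561

1771561


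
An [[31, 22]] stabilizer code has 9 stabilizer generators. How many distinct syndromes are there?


Each stabilizer generator gives a binary (+1 or -1) measurement outcome.
With 9 independent generators:
Total syndromes = 2^9
= 512

512


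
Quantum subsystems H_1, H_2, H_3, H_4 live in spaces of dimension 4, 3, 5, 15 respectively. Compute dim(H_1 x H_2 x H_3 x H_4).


dim(H_1 x H_2 x H_3 x H_4) = 4 * 3 * 5 * 15
= 12 * 5 * 15
= 60 * 15
= 900

900


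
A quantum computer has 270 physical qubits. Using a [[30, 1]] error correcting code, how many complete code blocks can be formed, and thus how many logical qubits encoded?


Each code block uses 30 physical qubits for 1 logical qubit(s).
Number of complete blocks = floor(270 / 30) = 9
Logical qubits = 9 * 1
= 9

9


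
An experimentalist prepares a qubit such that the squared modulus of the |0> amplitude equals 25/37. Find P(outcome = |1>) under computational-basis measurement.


|alpha|^2 = 25/37 = 0.6757
|beta|^2 = 1 - 25/37 = 12/37 = 0.3243
P(|1>) = |beta|^2 = 0.3243

0.3243


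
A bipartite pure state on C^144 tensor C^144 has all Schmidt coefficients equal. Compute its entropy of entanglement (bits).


For a maximally entangled state in d x d:
S = log2(d) = log2(144)
= 7.1699

7.1699


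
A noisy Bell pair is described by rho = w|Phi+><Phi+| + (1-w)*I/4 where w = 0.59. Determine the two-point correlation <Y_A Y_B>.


|Phi+> = (|00> + |11>)/sqrt(2)
For the pure Bell state, <Y_A Y_B> = -1 (Bell-state Pauli correlator).
The maximally-mixed part I/4 has tr(I/4 * P tensor P) = 0 for any traceless Pauli P.
So <Y_A Y_B>_rho = w * (-1) + (1 - w) * 0
= 0.59 * (-1)
= -0.5900

-0.5900


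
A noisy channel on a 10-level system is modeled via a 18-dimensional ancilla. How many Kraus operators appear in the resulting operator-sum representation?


Tracing out the environment in an orthonormal basis {|i>_E} gives Kraus operators K_i = <i|_E U |0>_E.
Number of Kraus operators = dim(H_env) = d_env
= 18

18


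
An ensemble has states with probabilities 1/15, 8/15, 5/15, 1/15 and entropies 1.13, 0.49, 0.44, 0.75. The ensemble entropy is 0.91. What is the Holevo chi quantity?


chi = S(rho) - sum_i p_i * S(rho_i)
Weighted entropy = 1/15 * 1.13 + 8/15 * 0.49 + 5/15 * 0.44 + 1/15 * 0.75
= 0.5333
chi = 0.91 - 0.5333
= 0.3767

0.3767


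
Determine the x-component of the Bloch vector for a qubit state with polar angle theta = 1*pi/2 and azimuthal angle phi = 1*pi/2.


theta = 1.5708, phi = 1.5708
r_x = sin(theta)*cos(phi) = 1.0000 * 0.0000
r_x = 0.0000

0.0000


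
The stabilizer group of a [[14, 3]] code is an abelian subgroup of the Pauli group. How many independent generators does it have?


For an [[n,k]] stabilizer code:
Number of stabilizer generators = n - k
= 14 - 3
= 11

11


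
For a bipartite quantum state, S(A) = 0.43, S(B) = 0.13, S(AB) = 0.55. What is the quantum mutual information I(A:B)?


I(A:B) = S(A) + S(B) - S(AB)
= 0.43 + 0.13 - 0.55
= 0.0100

0.0100


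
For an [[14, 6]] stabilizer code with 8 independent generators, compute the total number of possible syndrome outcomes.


Each stabilizer generator gives a binary (+1 or -1) measurement outcome.
With 8 independent generators:
Total syndromes = 2^8
= 256

256


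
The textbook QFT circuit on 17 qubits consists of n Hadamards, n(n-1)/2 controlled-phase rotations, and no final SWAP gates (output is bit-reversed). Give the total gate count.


Hadamard gates: 17
Controlled rotations: n*(n-1)/2 = 17*16/2 = 136
SWAP gates: 0 (omitted)
Total = 17 + 136
= 153

153


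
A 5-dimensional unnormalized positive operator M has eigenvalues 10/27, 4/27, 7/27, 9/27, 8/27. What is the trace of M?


tr(M) = sum of eigenvalues
= 10/27 + 4/27 + 7/27 + 9/27 + 8/27
= 38/27
= 1.4074

1.4074


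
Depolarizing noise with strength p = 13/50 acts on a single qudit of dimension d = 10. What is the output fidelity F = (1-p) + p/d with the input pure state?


F = (1-p) + p/d
= (1 - 0.2600) + 0.2600/10
= 0.7400 + 0.0260
= 0.7660

0.7660


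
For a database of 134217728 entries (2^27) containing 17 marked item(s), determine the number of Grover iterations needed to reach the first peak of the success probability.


After j Grover iterations the success probability is P(j) = sin^2((2j+1)*theta), where sin(theta) = sqrt(k/N).
N = 2^27 = 134217728, k = 17
sin(theta) = sqrt(k/N) = 0.00035589306
theta = arcsin(sqrt(k/N)) = 0.0003558930675 rad
P(j) reaches its first maximum when (2j+1)*theta is as close as possible to pi/2, i.e. j = round(pi/(4*theta) - 1/2).
pi/(4*theta) - 1/2 = 2206.3375
(For comparison, the common estimate pi/4 * sqrt(N/k) = 2206.8375; the exact maximiser is used here.)
Optimal iterations = 2206

2206


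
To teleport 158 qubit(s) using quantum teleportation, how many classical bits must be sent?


Quantum teleportation requires 2 classical bits per qubit teleported.
158 qubit(s) -> 2 * 158 = 316 classical bits

316


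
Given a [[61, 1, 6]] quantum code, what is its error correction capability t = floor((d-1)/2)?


Code parameters: [[61, 1, 6]], distance d = 6.
Number of correctable errors = floor((d-1)/2)
= floor((6 - 1)/2)
= floor(5/2)
= 2

2


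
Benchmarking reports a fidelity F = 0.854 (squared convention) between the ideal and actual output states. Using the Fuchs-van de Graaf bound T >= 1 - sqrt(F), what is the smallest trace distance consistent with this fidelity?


Fuchs-van de Graaf (squared-fidelity convention): 1 - sqrt(F) <= T <= sqrt(1 - F).
Lower bound: T >= 1 - sqrt(F)
sqrt(F) = sqrt(0.854) = 0.9241
T >= 1 - 0.9241
T >= 0.0759

0.0759


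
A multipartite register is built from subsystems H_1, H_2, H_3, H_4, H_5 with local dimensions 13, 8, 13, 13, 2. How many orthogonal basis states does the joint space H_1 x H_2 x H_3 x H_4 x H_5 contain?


dim(H_1 x H_2 x H_3 x H_4 x H_5) = 13 * 8 * 13 * 13 * 2
= 104 * 13 * 13 * 2
= 1352 * 13 * 2
= 17576 * 2
= 35152

35152


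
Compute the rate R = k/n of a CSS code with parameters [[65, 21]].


Code rate R = k/n
= 21/65
= 0.3231

0.3231


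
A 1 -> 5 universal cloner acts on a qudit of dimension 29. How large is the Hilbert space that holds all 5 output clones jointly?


Output space = H^(tensor 5) where dim(H) = 29
dim = 29^5
= 841 (after 2 factors)
= 24389 (after 3 factors)
= 707281 (after 4 factors)
= 20511149 (after 5 factors)
= 20511149

20511149
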